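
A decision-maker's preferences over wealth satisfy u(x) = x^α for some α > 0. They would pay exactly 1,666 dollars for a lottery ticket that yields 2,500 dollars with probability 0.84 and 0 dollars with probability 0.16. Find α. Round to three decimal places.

Since u(0) = 0, the lottery's EU is 0.84·2500^α.
Setting u(1666) equal to that: 1666^α = 0.84·2500^α ⇒ (1666/2500)^α = 0.84.
Taking logs: α·ln(1666/2500) = ln(0.84), so α = -0.174353 / -0.405865 ≈ 0.430.

α ≈ 0.430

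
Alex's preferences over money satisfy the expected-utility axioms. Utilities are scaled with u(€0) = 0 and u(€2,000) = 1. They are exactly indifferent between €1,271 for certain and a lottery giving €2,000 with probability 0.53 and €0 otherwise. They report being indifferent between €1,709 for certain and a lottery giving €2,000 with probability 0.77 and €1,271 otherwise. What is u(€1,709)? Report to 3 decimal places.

The first gamble pins u(€1,271): it must equal 0.53·1 + 0.47·0 = 0.53.
Then u(€1,709) = 0.77·u(€2,000) + 0.23·u(€1,271) = 0.77·1.00 + 0.23·0.53 = 0.8919.

0.892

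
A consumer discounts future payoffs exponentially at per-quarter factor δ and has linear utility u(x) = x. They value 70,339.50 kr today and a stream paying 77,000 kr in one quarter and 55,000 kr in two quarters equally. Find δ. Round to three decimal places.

Equating present values: 70339.50 = 77000δ + 55000δ².
So 55000δ² + 77000δ − 70339.50 = 0.
The positive root is δ = [−77000 + √(77000² + 4·55000·70339.50)] / (2·55000) = (−77000 + 146300.000)/110000 ≈ 0.630.

δ ≈ 0.630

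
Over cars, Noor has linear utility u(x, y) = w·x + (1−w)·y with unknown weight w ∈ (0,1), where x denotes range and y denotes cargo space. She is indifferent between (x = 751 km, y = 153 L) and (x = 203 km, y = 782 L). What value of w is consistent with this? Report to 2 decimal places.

Equating utilities: w·751 + (1−w)·153 = w·203 + (1−w)·782.
Collecting terms: w·548 = (1−w)·629.
So w/(1−w) = 629/548 = 1.1478, giving w = 629/(548+629) = 0.53.

w = 0.53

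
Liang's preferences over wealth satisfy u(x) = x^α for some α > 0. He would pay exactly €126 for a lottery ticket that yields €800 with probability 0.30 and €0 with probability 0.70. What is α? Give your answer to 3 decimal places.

α ≈ 0.651

EU(lottery) = 0.30·800^α + 0.70·0 = 0.30·800^α.
Indifference: 126^α = 0.30·800^α, so (126/800)^α = 0.30.
Taking logs: α·ln(126/800) = ln(0.30), so α = -1.203973 / -1.848330 ≈ 0.651.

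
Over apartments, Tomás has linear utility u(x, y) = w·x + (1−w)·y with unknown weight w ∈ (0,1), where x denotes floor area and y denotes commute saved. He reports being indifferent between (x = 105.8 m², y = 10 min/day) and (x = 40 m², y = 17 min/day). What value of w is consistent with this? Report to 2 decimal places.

w = 0.10

Equating utilities: w·105.8 + (1−w)·10 = w·40 + (1−w)·17.
w·(105.8−40) = (1−w)·(17−10), i.e. w·65.8 = (1−w)·7.
The marginal rate of substitution is 7/65.8, so w = 7/(65.8+7) = 0.10.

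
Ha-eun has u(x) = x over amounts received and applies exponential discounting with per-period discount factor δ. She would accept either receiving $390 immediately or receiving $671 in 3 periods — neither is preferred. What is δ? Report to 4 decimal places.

Equating discounted utilities: u(390) = δ^3·u(671) ⇒ δ^3 = u(390)/u(671).
With u(x) = x: δ^3 = 390/671 = 0.58122.
Hence δ = (0.58122)^(1/3) = 0.834540.

δ ≈ 0.8345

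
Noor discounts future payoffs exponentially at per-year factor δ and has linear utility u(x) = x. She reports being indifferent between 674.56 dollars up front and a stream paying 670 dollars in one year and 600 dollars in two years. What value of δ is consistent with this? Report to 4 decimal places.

Present value of the stream is 670·δ + 600·δ². Indifference gives 670δ + 600δ² = 674.56.
That is, 600δ² + 670δ − 674.56 = 0, a quadratic in δ.
By the quadratic formula (taking the positive root), δ = (−670 + √2067844.00) / 1200 ≈ 0.6400.

δ ≈ 0.6400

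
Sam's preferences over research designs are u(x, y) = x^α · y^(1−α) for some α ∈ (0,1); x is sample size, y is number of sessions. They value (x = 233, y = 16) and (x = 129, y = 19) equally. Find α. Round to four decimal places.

The Cobb–Douglas utilities coincide, so 233^α·16^(1−α) = 129^α·19^(1−α).
Taking logs: α·ln 233 + (1−α)·ln 16 = α·ln 129 + (1−α)·ln 19, i.e. α·0.5912260 = (1−α)·0.1718503.
Thus α·(0.7630763) = 0.1718503, so α = 0.1718503/0.7630763 ≈ 0.2252.

α ≈ 0.2252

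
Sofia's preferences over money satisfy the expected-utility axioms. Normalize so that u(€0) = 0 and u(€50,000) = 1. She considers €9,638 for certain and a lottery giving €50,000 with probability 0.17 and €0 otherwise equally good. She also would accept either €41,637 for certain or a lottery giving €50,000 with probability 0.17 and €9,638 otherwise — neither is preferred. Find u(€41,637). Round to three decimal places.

0.311

The first gamble pins u(€9,638): it must equal 0.17·1 + 0.83·0 = 0.17.
The second indifference gives u(€41,637) = 0.17·u(€50,000) + 0.83·u(€9,638) = 0.17·1.00 + 0.83·0.17 = 0.3111.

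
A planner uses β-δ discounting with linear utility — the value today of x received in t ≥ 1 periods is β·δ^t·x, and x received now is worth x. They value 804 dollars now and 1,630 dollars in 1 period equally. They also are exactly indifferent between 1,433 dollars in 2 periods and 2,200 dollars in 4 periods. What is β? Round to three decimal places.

The second indifference involves only future payoffs, so β cancels: β·δ^2·1433 = β·δ^4·2200, giving δ^2 = 1433/2200 = 0.65136, so δ = 0.80707.
Substituting δ into 804 = β·δ·1630: β = 804/(1315.526) ≈ 0.611.

β ≈ 0.611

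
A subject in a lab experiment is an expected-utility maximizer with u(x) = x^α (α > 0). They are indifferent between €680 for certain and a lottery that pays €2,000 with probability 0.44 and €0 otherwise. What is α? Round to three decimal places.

EU(lottery) = 0.44·2000^α + 0.56·0 = 0.44·2000^α.
Equating: 680^α = 0.44·2000^α, i.e. 0.3400^α = 0.44.
α = ln(0.44) / ln(680/2000) = -0.820981/-1.078810 ≈ 0.761.

α ≈ 0.761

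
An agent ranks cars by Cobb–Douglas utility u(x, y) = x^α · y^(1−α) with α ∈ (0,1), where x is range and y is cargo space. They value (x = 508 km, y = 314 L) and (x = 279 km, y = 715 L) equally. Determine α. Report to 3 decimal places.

α ≈ 0.579

Set the two utilities equal: 508^α·314^(1−α) = 279^α·715^(1−α).
Rearrange to (508/279)^α = (715/314)^(1−α) and take logs: α·0.599270 = (1−α)·0.822890.
Thus α·(1.422160) = 0.822890, so α = 0.822890/1.422160 ≈ 0.579.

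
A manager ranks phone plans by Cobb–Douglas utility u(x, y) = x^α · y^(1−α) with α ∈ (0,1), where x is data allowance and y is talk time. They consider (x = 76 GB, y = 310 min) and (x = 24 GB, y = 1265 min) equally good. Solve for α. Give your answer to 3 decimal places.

α ≈ 0.550

Set the two utilities equal: 76^α·310^(1−α) = 24^α·1265^(1−α).
Taking logs: α·ln 76 + (1−α)·ln 310 = α·ln 24 + (1−α)·ln 1265, i.e. α·1.152680 = (1−α)·1.406255.
With A = 1.152680 and B = 1.406255: α·A = (1−α)·B, so α = B/(A+B) = 1.406255/2.558935 ≈ 0.550.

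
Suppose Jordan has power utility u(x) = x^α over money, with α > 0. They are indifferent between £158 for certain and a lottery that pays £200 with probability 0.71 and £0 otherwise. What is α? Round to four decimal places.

The lottery's expected utility is 0.71·u(200) + 0.29·u(0) = 0.71·200^α (since u(0) = 0 for α > 0).
Indifference: 158^α = 0.71·200^α, so (158/200)^α = 0.71.
Take logs: α = ln 0.71 / ln(158/200) ≈ 1.452940.

α ≈ 1.4529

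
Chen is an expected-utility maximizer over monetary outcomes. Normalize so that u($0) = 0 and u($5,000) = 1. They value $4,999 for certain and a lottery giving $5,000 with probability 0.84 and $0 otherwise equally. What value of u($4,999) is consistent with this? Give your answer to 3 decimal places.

0.840

The indifference gives u($4,999) = 0.84·u($5,000) + 0.16·u($0) = 0.84·1 + 0.16·0 = 0.84.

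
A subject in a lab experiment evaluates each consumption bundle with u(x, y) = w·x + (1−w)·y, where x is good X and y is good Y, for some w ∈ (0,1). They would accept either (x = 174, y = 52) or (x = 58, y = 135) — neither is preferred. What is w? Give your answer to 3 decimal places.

u(174,52) = u(58,135) means w·174 + (1−w)·52 = w·58 + (1−w)·135.
Rearranging, 116·w − 83·(1−w) = 0.
Hence w = 83/(116+83) = 83/199 = 0.417.

w = 0.417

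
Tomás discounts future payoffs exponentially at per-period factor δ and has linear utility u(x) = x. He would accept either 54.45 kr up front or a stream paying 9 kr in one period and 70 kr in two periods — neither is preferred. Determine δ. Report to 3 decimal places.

δ ≈ 0.820

The stream is worth 9δ + 70δ² today, so 9δ + 70δ² = 54.45.
That is, 70δ² + 9δ − 54.45 = 0, a quadratic in δ.
The positive root is δ = [−9 + √(9² + 4·70·54.45)] / (2·70) = (−9 + 123.802)/140 ≈ 0.820.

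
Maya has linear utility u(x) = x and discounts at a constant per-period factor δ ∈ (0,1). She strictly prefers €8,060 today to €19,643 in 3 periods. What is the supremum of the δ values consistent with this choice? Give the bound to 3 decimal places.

Under u(x) = x this choice says 8060 > δ^3·19643.
Dividing by 19643: δ^3 < 0.41032. Both sides are positive, so the cube root keeps the direction.
δ < (8060/19643)^(1/3) ≈ 0.743.

δ < 0.743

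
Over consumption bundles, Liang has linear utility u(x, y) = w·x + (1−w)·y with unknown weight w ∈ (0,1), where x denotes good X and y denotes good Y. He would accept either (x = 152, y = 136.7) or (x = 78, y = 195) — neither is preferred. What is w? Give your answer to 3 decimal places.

w = 0.441

Indifference: w·152 + (1−w)·136.7 = w·78 + (1−w)·195.
w·(152−78) = (1−w)·(195−136.7), i.e. w·74 = (1−w)·58.3.
Hence w = 58.3/(74+58.3) = 58.3/132.3 = 0.441.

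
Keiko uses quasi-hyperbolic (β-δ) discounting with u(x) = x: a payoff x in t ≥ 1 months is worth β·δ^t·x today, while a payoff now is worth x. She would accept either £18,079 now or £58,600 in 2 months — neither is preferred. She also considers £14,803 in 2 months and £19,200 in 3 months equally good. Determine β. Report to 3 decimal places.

From the later pair, β·δ^2·14803 = β·δ^3·19200; dividing through, δ = 14803/19200 = 0.77099.
Now use the now-vs-future pair: 18079 = β·δ^2·58600 gives β = 18079/(0.59442·58600) ≈ 0.519.

β ≈ 0.519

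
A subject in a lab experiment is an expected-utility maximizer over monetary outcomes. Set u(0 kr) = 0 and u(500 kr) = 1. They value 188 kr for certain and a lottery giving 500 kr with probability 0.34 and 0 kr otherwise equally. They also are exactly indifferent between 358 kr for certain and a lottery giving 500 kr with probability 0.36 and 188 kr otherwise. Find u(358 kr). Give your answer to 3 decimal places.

First, u(188 kr) = 0.34·u(500 kr) + 0.66·u(0 kr) = 0.34.
Chaining: u(358 kr) = 0.36·1.00 + 0.64·0.34 = 0.5776.

0.578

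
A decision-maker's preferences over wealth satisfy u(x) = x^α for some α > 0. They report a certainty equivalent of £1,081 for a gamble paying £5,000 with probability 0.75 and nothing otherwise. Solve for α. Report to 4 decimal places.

α ≈ 0.1878

EU(lottery) = 0.75·5000^α + 0.25·0 = 0.75·5000^α.
Equating: 1081^α = 0.75·5000^α, i.e. 0.2162^α = 0.75.
α = ln(0.75) / ln(1081/5000) = -0.2876821/-1.5315514 ≈ 0.1878.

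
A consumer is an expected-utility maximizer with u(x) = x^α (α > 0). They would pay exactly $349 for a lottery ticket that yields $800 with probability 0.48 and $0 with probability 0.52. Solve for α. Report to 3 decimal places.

The lottery's expected utility is 0.48·u(800) + 0.52·u(0) = 0.48·800^α (since u(0) = 0 for α > 0).
Equating: 349^α = 0.48·800^α, i.e. 0.4363^α = 0.48.
α = ln(0.48) / ln(349/800) = -0.733969/-0.829540 ≈ 0.885.

α ≈ 0.885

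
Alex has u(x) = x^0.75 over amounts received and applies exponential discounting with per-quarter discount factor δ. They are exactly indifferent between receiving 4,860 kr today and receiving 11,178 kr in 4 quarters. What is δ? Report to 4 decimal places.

δ ≈ 0.8554

Indifference means u(4860) = δ^4 · u(11178), so δ^4 = u(4860)/u(11178).
With u(x) = x^0.75: δ^4 = 4860^0.75/11178^0.75 = (4860/11178)^0.75 = 0.53543.
Hence δ = (0.53543)^(1/4) = 0.855413.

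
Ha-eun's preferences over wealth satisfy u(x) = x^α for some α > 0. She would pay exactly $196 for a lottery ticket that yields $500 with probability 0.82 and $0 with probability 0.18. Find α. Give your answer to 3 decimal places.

α ≈ 0.212

Since u(0) = 0, the lottery's EU is 0.82·500^α.
Equating: 196^α = 0.82·500^α, i.e. 0.3920^α = 0.82.
Take logs: α = ln 0.82 / ln(196/500) ≈ 0.21191.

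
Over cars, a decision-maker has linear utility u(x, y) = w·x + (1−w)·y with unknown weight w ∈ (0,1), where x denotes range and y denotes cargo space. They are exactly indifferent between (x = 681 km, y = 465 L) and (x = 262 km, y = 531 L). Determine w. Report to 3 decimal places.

w = 0.136

Indifference: w·681 + (1−w)·465 = w·262 + (1−w)·531.
w·(681−262) = (1−w)·(531−465), i.e. w·419 = (1−w)·66.
The marginal rate of substitution is 66/419, so w = 66/(419+66) = 0.136.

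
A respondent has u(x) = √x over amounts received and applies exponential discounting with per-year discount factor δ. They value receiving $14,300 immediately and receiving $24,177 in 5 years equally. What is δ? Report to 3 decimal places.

δ ≈ 0.949

Indifference means u(14300) = δ^5 · u(24177), so δ^5 = u(14300)/u(24177).
With u(x) = √x: δ^5 = √14300/√24177 = √(14300/24177) = 0.76907.
Taking the 5th root: δ = 0.76907^(1/5) ≈ 0.949.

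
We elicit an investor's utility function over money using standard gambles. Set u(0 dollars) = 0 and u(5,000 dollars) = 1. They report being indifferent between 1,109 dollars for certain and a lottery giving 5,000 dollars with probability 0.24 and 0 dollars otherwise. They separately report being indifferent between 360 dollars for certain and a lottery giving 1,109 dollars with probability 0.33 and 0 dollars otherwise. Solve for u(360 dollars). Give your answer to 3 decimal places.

First, u(1,109 dollars) = 0.24·u(5,000 dollars) + 0.76·u(0 dollars) = 0.24.
The second indifference gives u(360 dollars) = 0.33·u(1,109 dollars) + 0.67·u(0 dollars) = 0.33·0.24 + 0.67·0.00 = 0.0792.

0.079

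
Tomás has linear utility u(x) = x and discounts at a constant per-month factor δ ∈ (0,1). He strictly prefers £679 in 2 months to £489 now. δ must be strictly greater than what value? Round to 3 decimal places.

δ > 0.849

The preference means 489 < δ^2·679.
So δ^2 > 489/679 = 0.72018; taking the square root of both positive sides preserves the inequality.
δ > (489/679)^(1/2) ≈ 0.849.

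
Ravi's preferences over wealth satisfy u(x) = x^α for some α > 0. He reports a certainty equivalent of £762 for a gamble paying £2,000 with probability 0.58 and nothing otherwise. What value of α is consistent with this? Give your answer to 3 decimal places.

α ≈ 0.565

Since u(0) = 0, the lottery's EU is 0.58·2000^α.
Equating: 762^α = 0.58·2000^α, i.e. 0.3810^α = 0.58.
α = ln(0.58) / ln(762/2000) = -0.544727/-0.964956 ≈ 0.565.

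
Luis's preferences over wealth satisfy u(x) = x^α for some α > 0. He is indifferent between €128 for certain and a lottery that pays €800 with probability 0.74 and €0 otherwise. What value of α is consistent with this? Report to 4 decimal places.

α ≈ 0.1643

EU(lottery) = 0.74·800^α + 0.26·0 = 0.74·800^α.
Setting u(128) equal to that: 128^α = 0.74·800^α ⇒ (128/800)^α = 0.74.
α = ln(0.74) / ln(128/800) = -0.3011051/-1.8325815 ≈ 0.1643.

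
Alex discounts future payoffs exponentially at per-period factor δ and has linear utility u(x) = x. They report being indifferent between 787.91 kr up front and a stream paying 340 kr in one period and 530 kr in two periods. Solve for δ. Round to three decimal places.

Equating present values: 787.91 = 340δ + 530δ².
That is, 530δ² + 340δ − 787.91 = 0, a quadratic in δ.
The positive root is δ = [−340 + √(340² + 4·530·787.91)] / (2·530) = (−340 + 1336.402)/1060 ≈ 0.940.

δ ≈ 0.940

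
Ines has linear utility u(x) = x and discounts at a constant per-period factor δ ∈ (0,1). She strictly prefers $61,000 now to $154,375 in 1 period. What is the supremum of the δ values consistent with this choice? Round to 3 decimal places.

Under u(x) = x this choice says 61000 > δ·154375.
Dividing through by 154375 gives δ < 0.39514.

δ < 0.395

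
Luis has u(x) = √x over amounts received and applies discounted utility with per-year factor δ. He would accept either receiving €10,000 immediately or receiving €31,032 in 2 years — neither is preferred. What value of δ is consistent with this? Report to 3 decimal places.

δ ≈ 0.753

The payoff in 2 years is discounted by δ^2, so u(10000) = δ^2·u(31032) and δ^2 = u(10000)/u(31032).
With u(x) = √x: δ^2 = √10000/√31032 = √(10000/31032) = 0.56767.
Taking the square root: δ = 0.56767^(1/2) ≈ 0.753.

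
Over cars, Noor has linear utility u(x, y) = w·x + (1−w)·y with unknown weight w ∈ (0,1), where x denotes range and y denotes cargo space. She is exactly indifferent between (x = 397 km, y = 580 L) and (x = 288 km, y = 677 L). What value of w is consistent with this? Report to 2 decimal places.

u(397,580) = u(288,677) means w·397 + (1−w)·580 = w·288 + (1−w)·677.
w·(397−288) = (1−w)·(677−580), i.e. w·109 = (1−w)·97.
So w/(1−w) = 97/109 = 0.8899, giving w = 97/(109+97) = 0.47.

w = 0.47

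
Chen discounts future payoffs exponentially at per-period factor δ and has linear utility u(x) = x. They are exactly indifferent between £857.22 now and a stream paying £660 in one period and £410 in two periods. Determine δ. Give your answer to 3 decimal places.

δ ≈ 0.850

The stream is worth 660δ + 410δ² today, so 660δ + 410δ² = 857.22.
That is, 410δ² + 660δ − 857.22 = 0, a quadratic in δ.
By the quadratic formula (taking the positive root), δ = (−660 + √1841440.80) / 820 ≈ 0.850.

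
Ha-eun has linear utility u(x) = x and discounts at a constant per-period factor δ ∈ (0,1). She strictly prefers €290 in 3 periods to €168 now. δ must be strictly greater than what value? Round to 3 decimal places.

δ > 0.834

Under u(x) = x this choice says 168 < δ^3·290.
So δ^3 > 168/290 = 0.57931; taking the cube root of both positive sides preserves the inequality.
δ > 0.57931^(1/3) = 0.834.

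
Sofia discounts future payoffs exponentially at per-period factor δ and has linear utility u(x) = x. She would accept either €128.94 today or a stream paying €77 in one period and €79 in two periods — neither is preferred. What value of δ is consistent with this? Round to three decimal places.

Equating present values: 128.94 = 77δ + 79δ².
That is, 79δ² + 77δ − 128.94 = 0, a quadratic in δ.
The positive root is δ = [−77 + √(77² + 4·79·128.94)] / (2·79) = (−77 + 216.042)/158 ≈ 0.880.

δ ≈ 0.880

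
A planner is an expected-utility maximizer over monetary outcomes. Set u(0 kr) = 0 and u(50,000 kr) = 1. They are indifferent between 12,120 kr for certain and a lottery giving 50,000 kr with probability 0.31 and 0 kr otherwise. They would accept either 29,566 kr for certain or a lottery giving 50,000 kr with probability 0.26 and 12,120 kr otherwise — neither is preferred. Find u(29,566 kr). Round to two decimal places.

0.49

From the first indifference, u(12,120 kr) = 0.31·u(50,000 kr) + 0.69·u(0 kr) = 0.31·1 + 0.69·0 = 0.31.
The second indifference gives u(29,566 kr) = 0.26·u(50,000 kr) + 0.74·u(12,120 kr) = 0.26·1.00 + 0.74·0.31 = 0.4894.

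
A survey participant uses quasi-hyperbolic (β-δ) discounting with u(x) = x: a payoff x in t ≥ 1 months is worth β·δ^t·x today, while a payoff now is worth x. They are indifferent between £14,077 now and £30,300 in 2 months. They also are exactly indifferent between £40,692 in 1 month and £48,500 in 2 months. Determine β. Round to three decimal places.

β ≈ 0.660

From the later pair, β·δ^1·40692 = β·δ^2·48500; dividing through, δ = 40692/48500 = 0.83901.
Substituting δ into 14077 = β·δ^2·30300: β = 14077/(21329.330) ≈ 0.660.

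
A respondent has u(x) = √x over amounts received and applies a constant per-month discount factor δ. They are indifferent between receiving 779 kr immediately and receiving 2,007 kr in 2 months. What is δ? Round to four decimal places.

δ ≈ 0.7893

Indifference means u(779) = δ^2 · u(2007), so δ^2 = u(779)/u(2007).
Since u(x) = √x, δ^2 = √(779/2007) = 0.62301.
Hence δ = (0.62301)^(1/2) = 0.789310.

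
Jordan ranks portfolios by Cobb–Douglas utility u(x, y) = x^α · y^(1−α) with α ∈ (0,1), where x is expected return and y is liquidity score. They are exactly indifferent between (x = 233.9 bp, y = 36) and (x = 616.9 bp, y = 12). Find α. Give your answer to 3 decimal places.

α ≈ 0.531

The Cobb–Douglas utilities coincide, so 233.9^α·36^(1−α) = 616.9^α·12^(1−α).
(233.9/616.9)^α = (12/36)^(1−α); take logs: α·ln(233.9/616.9) = (1−α)·ln(12/36), i.e. α·-0.969813 = (1−α)·-1.098612.
With A = -0.969813 and B = -1.098612: α·A = (1−α)·B, so α = B/(A+B) = -1.098612/-2.068425 ≈ 0.531.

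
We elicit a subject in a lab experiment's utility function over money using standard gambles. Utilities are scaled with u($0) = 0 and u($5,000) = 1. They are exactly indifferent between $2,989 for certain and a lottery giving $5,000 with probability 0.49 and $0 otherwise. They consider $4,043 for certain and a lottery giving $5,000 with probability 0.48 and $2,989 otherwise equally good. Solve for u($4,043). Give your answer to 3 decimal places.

0.735

From the first indifference, u($2,989) = 0.49·u($5,000) + 0.51·u($0) = 0.49·1 + 0.51·0 = 0.49.
The second indifference gives u($4,043) = 0.48·u($5,000) + 0.52·u($2,989) = 0.48·1.00 + 0.52·0.49 = 0.7348.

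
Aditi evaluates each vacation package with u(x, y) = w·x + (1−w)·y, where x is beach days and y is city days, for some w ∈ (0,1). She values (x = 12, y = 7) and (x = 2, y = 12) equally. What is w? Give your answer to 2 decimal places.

u(12,7) = u(2,12) means w·12 + (1−w)·7 = w·2 + (1−w)·12.
Rearranging, 10·w − 5·(1−w) = 0.
So w/(1−w) = 5/10 = 0.5000, giving w = 5/(10+5) = 0.33.

w = 0.33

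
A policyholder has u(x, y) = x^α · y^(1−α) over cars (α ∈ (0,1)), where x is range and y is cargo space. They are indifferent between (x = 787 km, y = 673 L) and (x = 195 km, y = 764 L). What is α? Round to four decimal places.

The Cobb–Douglas utilities coincide, so 787^α·673^(1−α) = 195^α·764^(1−α).
Taking logs: α·ln 787 + (1−α)·ln 673 = α·ln 195 + (1−α)·ln 764, i.e. α·1.3952287 = (1−α)·0.1268225.
Thus α·(1.5220512) = 0.1268225, so α = 0.1268225/1.5220512 ≈ 0.0833.

α ≈ 0.0833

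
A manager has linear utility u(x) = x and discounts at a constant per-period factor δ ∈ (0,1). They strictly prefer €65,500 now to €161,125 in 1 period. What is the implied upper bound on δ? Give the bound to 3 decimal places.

δ < 0.407

Under u(x) = x this choice says 65500 > δ·161125.
So δ < 65500/161125 = 0.40652.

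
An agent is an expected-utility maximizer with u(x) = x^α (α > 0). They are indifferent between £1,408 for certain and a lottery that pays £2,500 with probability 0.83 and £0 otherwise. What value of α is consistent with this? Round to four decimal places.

The lottery's expected utility is 0.83·u(2500) + 0.17·u(0) = 0.83·2500^α (since u(0) = 0 for α > 0).
Setting u(1408) equal to that: 1408^α = 0.83·2500^α ⇒ (1408/2500)^α = 0.83.
Taking logs: α·ln(1408/2500) = ln(0.83), so α = -0.1863296 / -0.5741205 ≈ 0.3245.

α ≈ 0.3245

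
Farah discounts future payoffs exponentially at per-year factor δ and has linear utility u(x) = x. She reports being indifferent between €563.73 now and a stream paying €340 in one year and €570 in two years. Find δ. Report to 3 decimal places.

The stream is worth 340δ + 570δ² today, so 340δ + 570δ² = 563.73.
That is, 570δ² + 340δ − 563.73 = 0, a quadratic in δ.
δ = (−340 + √(340² + 4·570·563.73)) / (2·570) = (−340 + √1400904.40) / 1140 ≈ 0.740.

δ ≈ 0.740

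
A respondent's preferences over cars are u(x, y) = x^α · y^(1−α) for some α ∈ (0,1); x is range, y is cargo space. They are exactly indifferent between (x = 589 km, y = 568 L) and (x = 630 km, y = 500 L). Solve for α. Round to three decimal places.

Indifference: 589^α · 568^(1−α) = 630^α · 500^(1−α).
(589/630)^α = (500/568)^(1−α); take logs: α·ln(589/630) = (1−α)·ln(500/568), i.e. α·-0.067294 = (1−α)·-0.127513.
With A = -0.067294 and B = -0.127513: α·A = (1−α)·B, so α = B/(A+B) = -0.127513/-0.194807 ≈ 0.655.

α ≈ 0.655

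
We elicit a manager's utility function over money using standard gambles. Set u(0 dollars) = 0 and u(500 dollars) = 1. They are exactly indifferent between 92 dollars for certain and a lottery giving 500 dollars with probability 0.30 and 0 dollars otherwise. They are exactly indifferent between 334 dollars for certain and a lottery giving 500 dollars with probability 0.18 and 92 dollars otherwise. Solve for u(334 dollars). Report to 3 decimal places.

The first gamble pins u(92 dollars): it must equal 0.30·1 + 0.70·0 = 0.30.
Then u(334 dollars) = 0.18·u(500 dollars) + 0.82·u(92 dollars) = 0.18·1.00 + 0.82·0.30 = 0.4260.

0.426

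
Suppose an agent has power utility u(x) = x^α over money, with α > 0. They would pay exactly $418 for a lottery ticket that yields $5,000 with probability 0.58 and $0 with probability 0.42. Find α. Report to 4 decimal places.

Since u(0) = 0, the lottery's EU is 0.58·5000^α.
Indifference: 418^α = 0.58·5000^α, so (418/5000)^α = 0.58.
Take logs: α = ln 0.58 / ln(418/5000) ≈ 0.219497.

α ≈ 0.2195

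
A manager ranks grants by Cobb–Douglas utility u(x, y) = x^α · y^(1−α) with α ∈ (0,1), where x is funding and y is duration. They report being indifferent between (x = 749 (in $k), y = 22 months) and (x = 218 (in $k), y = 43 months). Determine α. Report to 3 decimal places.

α ≈ 0.352

The Cobb–Douglas utilities coincide, so 749^α·22^(1−α) = 218^α·43^(1−α).
Taking logs: α·ln 749 + (1−α)·ln 22 = α·ln 218 + (1−α)·ln 43, i.e. α·1.234244 = (1−α)·0.670158.
With A = 1.234244 and B = 0.670158: α·A = (1−α)·B, so α = B/(A+B) = 0.670158/1.904402 ≈ 0.352.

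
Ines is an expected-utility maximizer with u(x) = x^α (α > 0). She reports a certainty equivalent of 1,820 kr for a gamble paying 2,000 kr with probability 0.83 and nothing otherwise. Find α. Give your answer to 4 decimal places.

α ≈ 1.9757

Since u(0) = 0, the lottery's EU is 0.83·2000^α.
Setting u(1820) equal to that: 1820^α = 0.83·2000^α ⇒ (1820/2000)^α = 0.83.
α = ln(0.83) / ln(1820/2000) = -0.1863296/-0.0943107 ≈ 1.9757.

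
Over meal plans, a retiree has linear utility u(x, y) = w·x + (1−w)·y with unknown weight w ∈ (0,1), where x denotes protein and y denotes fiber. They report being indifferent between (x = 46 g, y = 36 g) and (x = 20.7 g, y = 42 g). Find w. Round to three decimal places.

w = 0.192

Indifference: w·46 + (1−w)·36 = w·20.7 + (1−w)·42.
Rearranging, 25.3·w − 6·(1−w) = 0.
The marginal rate of substitution is 6/25.3, so w = 6/(25.3+6) = 0.192.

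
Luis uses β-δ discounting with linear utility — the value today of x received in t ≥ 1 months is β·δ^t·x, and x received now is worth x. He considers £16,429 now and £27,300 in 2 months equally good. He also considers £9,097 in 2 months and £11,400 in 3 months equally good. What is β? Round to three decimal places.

β ≈ 0.945

The second indifference involves only future payoffs, so β cancels: β·δ^2·9097 = β·δ^3·11400, giving δ = 9097/11400 = 0.79798.
Substituting δ into 16429 = β·δ^2·27300: β = 16429/(17383.985) ≈ 0.945.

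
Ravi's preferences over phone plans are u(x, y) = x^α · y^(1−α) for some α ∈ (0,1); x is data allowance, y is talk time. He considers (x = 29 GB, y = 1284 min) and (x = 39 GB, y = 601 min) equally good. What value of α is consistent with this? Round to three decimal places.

Set the two utilities equal: 29^α·1284^(1−α) = 39^α·601^(1−α).
Taking logs: α·ln 29 + (1−α)·ln 1284 = α·ln 39 + (1−α)·ln 601, i.e. α·-0.296266 = (1−α)·-0.759141.
Thus α·(-1.055407) = -0.759141, so α = -0.759141/-1.055407 ≈ 0.719.

α ≈ 0.719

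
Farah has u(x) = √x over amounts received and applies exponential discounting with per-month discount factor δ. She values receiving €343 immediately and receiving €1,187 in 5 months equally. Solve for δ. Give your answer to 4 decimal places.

δ ≈ 0.8833

The payoff in 5 months is discounted by δ^5, so u(343) = δ^5·u(1187) and δ^5 = u(343)/u(1187).
With u(x) = √x: δ^5 = √343/√1187 = √(343/1187) = 0.53755.
So δ = 0.53755^(1/5) ≈ 0.8833.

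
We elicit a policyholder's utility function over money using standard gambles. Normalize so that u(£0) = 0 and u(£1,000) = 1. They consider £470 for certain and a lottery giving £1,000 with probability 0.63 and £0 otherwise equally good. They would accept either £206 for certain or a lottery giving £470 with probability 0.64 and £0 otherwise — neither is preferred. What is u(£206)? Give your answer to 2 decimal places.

0.40

From the first indifference, u(£470) = 0.63·u(£1,000) + 0.37·u(£0) = 0.63·1 + 0.37·0 = 0.63.
Chaining: u(£206) = 0.64·0.63 + 0.36·0.00 = 0.4032.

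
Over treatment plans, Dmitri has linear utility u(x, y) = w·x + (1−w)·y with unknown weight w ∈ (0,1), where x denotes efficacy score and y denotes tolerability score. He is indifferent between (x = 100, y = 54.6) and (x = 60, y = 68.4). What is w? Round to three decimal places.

Equating utilities: w·100 + (1−w)·54.6 = w·60 + (1−w)·68.4.
w·(100−60) = (1−w)·(68.4−54.6), i.e. w·40 = (1−w)·13.8.
Hence w = 13.8/(40+13.8) = 13.8/53.8 = 0.257.

w = 0.257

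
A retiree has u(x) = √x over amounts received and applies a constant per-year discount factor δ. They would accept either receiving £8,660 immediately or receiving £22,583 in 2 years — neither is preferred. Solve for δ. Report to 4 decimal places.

Equating discounted utilities: u(8660) = δ^2·u(22583) ⇒ δ^2 = u(8660)/u(22583).
Since u(x) = √x, δ^2 = √(8660/22583) = 0.61925.
Hence δ = (0.61925)^(1/2) = 0.786926.

δ ≈ 0.7869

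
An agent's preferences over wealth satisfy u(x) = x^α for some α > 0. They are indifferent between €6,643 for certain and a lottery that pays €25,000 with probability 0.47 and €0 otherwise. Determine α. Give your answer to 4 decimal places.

α ≈ 0.5697

Since u(0) = 0, the lottery's EU is 0.47·25000^α.
Indifference: 6643^α = 0.47·25000^α, so (6643/25000)^α = 0.47.
Take logs: α = ln 0.47 / ln(6643/25000) ≈ 0.569694.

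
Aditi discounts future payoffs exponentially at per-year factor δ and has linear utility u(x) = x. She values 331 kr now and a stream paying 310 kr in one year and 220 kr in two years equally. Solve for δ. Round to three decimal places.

δ ≈ 0.710

The stream is worth 310δ + 220δ² today, so 310δ + 220δ² = 331.
So 220δ² + 310δ − 331 = 0.
By the quadratic formula (taking the positive root), δ = (−310 + √387380.00) / 440 ≈ 0.710.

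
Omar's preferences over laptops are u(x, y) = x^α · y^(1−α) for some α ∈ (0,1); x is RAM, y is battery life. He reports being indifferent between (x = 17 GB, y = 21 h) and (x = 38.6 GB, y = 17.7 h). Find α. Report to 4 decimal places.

Indifference: 17^α · 21^(1−α) = 38.6^α · 17.7^(1−α).
Taking logs: α·ln 17 + (1−α)·ln 21 = α·ln 38.6 + (1−α)·ln 17.7, i.e. α·-0.8200389 = (1−α)·-0.1709578.
With A = -0.8200389 and B = -0.1709578: α·A = (1−α)·B, so α = B/(A+B) = -0.1709578/-0.9909967 ≈ 0.1725.

α ≈ 0.1725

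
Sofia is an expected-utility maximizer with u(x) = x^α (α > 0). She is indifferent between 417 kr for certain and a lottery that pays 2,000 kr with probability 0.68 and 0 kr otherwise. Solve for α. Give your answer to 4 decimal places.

EU(lottery) = 0.68·2000^α + 0.32·0 = 0.68·2000^α.
Setting u(417) equal to that: 417^α = 0.68·2000^α ⇒ (417/2000)^α = 0.68.
α = ln(0.68) / ln(417/2000) = -0.3856625/-1.5678162 ≈ 0.2460.

α ≈ 0.2460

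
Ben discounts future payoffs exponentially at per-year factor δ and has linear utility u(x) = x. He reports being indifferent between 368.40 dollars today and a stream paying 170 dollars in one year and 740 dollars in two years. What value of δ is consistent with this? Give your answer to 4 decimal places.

Equating present values: 368.40 = 170δ + 740δ².
So 740δ² + 170δ − 368.40 = 0.
By the quadratic formula (taking the positive root), δ = (−170 + √1119364.00) / 1480 ≈ 0.6000.

δ ≈ 0.6000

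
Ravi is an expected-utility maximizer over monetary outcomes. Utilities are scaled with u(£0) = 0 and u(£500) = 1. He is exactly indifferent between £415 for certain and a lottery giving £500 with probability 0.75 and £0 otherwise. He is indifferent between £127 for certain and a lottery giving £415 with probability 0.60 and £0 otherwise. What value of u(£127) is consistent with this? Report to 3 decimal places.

The first gamble pins u(£415): it must equal 0.75·1 + 0.25·0 = 0.75.
Then u(£127) = 0.60·u(£415) + 0.40·u(£0) = 0.60·0.75 + 0.40·0.00 = 0.4500.

0.450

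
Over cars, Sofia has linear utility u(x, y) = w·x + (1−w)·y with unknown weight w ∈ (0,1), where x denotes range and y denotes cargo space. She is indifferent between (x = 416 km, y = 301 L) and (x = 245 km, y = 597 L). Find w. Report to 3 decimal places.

w = 0.634

u(416,301) = u(245,597) means w·416 + (1−w)·301 = w·245 + (1−w)·597.
Rearranging, 171·w − 296·(1−w) = 0.
The marginal rate of substitution is 296/171, so w = 296/(171+296) = 0.634.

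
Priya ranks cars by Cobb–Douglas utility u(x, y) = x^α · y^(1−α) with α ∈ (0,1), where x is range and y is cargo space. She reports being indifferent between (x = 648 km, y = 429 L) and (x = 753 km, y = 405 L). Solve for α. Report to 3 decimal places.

α ≈ 0.277

Indifference: 648^α · 429^(1−α) = 753^α · 405^(1−α).
Taking logs: α·ln 648 + (1−α)·ln 429 = α·ln 753 + (1−α)·ln 405, i.e. α·-0.150175 = (1−α)·-0.057570.
With A = -0.150175 and B = -0.057570: α·A = (1−α)·B, so α = B/(A+B) = -0.057570/-0.207745 ≈ 0.277.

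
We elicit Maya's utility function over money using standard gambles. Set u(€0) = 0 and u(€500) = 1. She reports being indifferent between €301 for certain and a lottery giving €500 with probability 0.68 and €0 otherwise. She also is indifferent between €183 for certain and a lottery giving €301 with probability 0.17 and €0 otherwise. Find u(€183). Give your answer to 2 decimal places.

From the first indifference, u(€301) = 0.68·u(€500) + 0.32·u(€0) = 0.68·1 + 0.32·0 = 0.68.
The second indifference gives u(€183) = 0.17·u(€301) + 0.83·u(€0) = 0.17·0.68 + 0.83·0.00 = 0.1156.

0.12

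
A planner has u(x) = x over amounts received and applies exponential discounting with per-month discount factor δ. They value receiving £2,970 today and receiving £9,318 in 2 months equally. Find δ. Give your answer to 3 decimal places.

The payoff in 2 months is discounted by δ^2, so u(2970) = δ^2·u(9318) and δ^2 = u(2970)/u(9318).
With u(x) = x: δ^2 = 2970/9318 = 0.31874.
So δ = 0.31874^(1/2) ≈ 0.565.

δ ≈ 0.565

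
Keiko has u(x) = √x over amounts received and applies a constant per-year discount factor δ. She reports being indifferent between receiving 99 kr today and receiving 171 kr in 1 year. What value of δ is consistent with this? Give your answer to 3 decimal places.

Indifference means u(99) = δ · u(171), so δ = u(99)/u(171).
With u(x) = √x: δ = √99/√171 = √(99/171) = 0.76089.

δ ≈ 0.761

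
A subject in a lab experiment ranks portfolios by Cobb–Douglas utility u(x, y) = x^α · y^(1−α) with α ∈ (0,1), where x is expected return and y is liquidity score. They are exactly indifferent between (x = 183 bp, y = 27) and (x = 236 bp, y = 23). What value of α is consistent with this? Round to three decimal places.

The Cobb–Douglas utilities coincide, so 183^α·27^(1−α) = 236^α·23^(1−α).
Rearrange to (183/236)^α = (23/27)^(1−α) and take logs: α·-0.254346 = (1−α)·-0.160343.
Thus α·(-0.414689) = -0.160343, so α = -0.160343/-0.414689 ≈ 0.387.

α ≈ 0.387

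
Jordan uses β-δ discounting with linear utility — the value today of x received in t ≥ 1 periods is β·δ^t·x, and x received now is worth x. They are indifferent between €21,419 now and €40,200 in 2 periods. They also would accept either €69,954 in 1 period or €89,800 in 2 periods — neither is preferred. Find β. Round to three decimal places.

Both payoffs in the second observation are in the future, so β drops out: δ^1·69954 = δ^2·89800 ⇒ δ = 69954/89800 = 0.77900.
The first indifference: 21419 = β·δ^2·40200, so β = 21419/(δ^2·40200) = 21419/(0.60684·40200) ≈ 0.878.

β ≈ 0.878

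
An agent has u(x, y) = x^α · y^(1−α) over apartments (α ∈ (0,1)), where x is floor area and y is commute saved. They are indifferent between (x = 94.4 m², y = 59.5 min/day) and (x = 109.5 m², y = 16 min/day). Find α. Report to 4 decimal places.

α ≈ 0.8985

Set the two utilities equal: 94.4^α·59.5^(1−α) = 109.5^α·16^(1−α).
Rearrange to (94.4/109.5)^α = (16/59.5)^(1−α) and take logs: α·-0.1483835 = (1−α)·-1.3133876.
Thus α·(-1.4617711) = -1.3133876, so α = -1.3133876/-1.4617711 ≈ 0.8985.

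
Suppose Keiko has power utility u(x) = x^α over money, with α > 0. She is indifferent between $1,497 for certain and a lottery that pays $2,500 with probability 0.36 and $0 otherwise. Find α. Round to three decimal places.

The lottery's expected utility is 0.36·u(2500) + 0.64·u(0) = 0.36·2500^α (since u(0) = 0 for α > 0).
Indifference: 1497^α = 0.36·2500^α, so (1497/2500)^α = 0.36.
Taking logs: α·ln(1497/2500) = ln(0.36), so α = -1.021651 / -0.512828 ≈ 1.992.

α ≈ 1.992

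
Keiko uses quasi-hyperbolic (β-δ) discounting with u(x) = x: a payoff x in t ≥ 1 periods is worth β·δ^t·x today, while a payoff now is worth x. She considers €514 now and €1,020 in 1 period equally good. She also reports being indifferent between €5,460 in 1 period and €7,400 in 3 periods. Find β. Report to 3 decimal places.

From the later pair, β·δ^1·5460 = β·δ^3·7400; dividing through, δ^2 = 5460/7400 = 0.73784, so δ = 0.85897.
The first indifference: 514 = β·δ·1020, so β = 514/(δ·1020) = 514/(0.85897·1020) ≈ 0.587.

β ≈ 0.587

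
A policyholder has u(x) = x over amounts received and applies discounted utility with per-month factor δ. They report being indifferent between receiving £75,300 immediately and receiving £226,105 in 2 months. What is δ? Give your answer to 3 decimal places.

δ ≈ 0.577

Equating discounted utilities: u(75300) = δ^2·u(226105) ⇒ δ^2 = u(75300)/u(226105).
With u(x) = x: δ^2 = 75300/226105 = 0.33303.
So δ = 0.33303^(1/2) ≈ 0.577.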